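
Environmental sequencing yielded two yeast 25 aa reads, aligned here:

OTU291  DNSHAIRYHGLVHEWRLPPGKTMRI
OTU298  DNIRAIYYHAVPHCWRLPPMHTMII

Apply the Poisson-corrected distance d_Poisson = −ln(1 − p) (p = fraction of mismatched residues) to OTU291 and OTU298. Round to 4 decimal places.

0.5108

The sequences differ at positions 3 (S/I), 4 (H/R), 7 (R/Y), 10 (G/A), 11 (L/V), 12 (V/P), 14 (E/C), 20 (G/M), 21 (K/H), 24 (R/I).
p = 10/25 = 0.400000.
d = −ln(1 − 0.400000) = −ln(0.600000) = 0.5108.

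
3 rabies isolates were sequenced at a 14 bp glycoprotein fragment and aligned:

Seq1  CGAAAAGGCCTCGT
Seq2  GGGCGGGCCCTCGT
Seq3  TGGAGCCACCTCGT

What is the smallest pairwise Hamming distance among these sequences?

5

Pairwise Hamming distances:
  Seq1 vs Seq2: 6
  Seq1 vs Seq3: 6
  Seq2 vs Seq3: 5
The smallest is 5, between Seq2 and Seq3.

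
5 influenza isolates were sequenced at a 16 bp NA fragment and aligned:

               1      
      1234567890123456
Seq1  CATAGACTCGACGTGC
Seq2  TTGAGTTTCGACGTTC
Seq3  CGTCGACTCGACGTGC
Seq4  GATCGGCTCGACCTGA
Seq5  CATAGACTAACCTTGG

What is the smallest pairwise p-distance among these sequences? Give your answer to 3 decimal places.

Pairwise Hamming distances:
  Seq1 vs Seq2: 6
  Seq1 vs Seq3: 2
  Seq1 vs Seq4: 5
  Seq1 vs Seq5: 5
  Seq2 vs Seq3: 7
  Seq2 vs Seq4: 9
  Seq2 vs Seq5: 11
  Seq3 vs Seq4: 5
  Seq3 vs Seq5: 7
  Seq4 vs Seq5: 8
The smallest is 2 mismatches, between Seq1 and Seq3; p = 2/16 = 0.125.

0.125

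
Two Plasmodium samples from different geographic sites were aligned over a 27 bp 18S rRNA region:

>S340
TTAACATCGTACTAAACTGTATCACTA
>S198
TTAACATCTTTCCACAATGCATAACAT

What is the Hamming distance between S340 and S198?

The sequences differ at positions 9 (G/T), 11 (A/T), 13 (T/C), 15 (A/C), 17 (C/A), 20 (T/C), 23 (C/A), 26 (T/A), 27 (A/T).
That gives 9 mismatches out of 27 aligned sites, so the Hamming distance is 9.

9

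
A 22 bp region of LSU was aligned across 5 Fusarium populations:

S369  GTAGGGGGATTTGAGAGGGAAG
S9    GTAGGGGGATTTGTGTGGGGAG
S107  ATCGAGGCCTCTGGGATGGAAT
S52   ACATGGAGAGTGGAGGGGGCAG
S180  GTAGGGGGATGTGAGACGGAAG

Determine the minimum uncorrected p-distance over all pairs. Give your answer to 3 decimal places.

Pairwise Hamming distances:
  S369 vs S9: 3
  S369 vs S107: 9
  S369 vs S52: 8
  S369 vs S180: 2
  S9 vs S107: 11
  S9 vs S52: 9
  S9 vs S180: 5
  S107 vs S52: 15
  S107 vs S180: 9
  S52 vs S180: 10
The smallest is 2 mismatches, between S369 and S180; p = 2/22 = 0.091.

0.091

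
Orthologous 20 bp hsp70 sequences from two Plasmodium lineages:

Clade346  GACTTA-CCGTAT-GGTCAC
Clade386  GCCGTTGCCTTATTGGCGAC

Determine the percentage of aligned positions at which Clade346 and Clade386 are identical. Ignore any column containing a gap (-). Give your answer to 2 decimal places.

Excluding the 2 gap columns leaves 18 comparable sites.
The sequences differ at positions 2 (A/C), 4 (T/G), 6 (A/T), 10 (G/T), 17 (T/C), 18 (C/G).
12 of the 18 comparable sites match, so the percent identity is 12/18 × 100 = 66.67%.

66.67%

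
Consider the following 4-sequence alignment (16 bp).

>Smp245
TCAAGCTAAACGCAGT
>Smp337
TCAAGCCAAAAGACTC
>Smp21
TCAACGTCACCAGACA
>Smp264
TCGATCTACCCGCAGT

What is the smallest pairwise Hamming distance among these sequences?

4

Pairwise Hamming distances:
  Smp245 vs Smp337: 6
  Smp245 vs Smp21: 8
  Smp245 vs Smp264: 4
  Smp337 vs Smp21: 11
  Smp337 vs Smp264: 10
  Smp21 vs Smp264: 9
The smallest is 4, between Smp245 and Smp264.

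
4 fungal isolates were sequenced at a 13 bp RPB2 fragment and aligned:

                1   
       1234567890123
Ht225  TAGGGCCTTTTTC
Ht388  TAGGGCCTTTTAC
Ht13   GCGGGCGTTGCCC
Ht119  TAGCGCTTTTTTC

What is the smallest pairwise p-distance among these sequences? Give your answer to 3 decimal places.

Pairwise Hamming distances:
  Ht225 vs Ht388: 1
  Ht225 vs Ht13: 6
  Ht225 vs Ht119: 2
  Ht388 vs Ht13: 6
  Ht388 vs Ht119: 3
  Ht13 vs Ht119: 7
The smallest is 1 mismatch, between Ht225 and Ht388; p = 1/13 = 0.077.

0.077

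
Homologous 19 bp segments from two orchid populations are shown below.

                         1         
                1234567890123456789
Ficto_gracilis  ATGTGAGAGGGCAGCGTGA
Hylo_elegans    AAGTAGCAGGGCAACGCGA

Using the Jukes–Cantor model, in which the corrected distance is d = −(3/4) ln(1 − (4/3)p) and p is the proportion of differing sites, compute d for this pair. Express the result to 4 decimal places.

Differing sites — 2:T/A; 5:G/A; 6:A/G; 7:G/C; 14:G/A; 17:T/C.
p = 6/19 = 0.315789.
d = −0.75 · ln(1 − (4/3)·0.315789) = −0.75 · ln(0.578948) = −0.75 · (-0.546543) = 0.4099.

0.4099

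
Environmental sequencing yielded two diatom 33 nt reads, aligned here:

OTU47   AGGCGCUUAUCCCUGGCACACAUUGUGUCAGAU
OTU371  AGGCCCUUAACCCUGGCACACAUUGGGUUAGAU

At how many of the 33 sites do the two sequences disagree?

Differing sites — 5:G/C; 10:U/A; 26:U/G; 29:C/U.
That gives 4 mismatches out of 33 aligned sites, so the Hamming distance is 4.

4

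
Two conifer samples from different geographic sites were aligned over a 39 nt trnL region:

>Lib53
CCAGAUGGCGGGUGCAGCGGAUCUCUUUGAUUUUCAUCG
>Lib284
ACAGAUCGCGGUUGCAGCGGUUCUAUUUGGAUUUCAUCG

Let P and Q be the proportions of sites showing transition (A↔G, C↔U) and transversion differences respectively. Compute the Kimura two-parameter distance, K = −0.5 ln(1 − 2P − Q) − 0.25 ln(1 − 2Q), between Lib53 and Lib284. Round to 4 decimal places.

0.2067

Differing sites — 1:C/A (Tv); 7:G/C (Tv); 12:G/U (Tv); 21:A/U (Tv); 25:C/A (Tv); 30:A/G (Ti); 31:U/A (Tv).
Of the 7 differences, 1 transition and 6 transversions over 39 sites: P = 1/39 = 0.025641, Q = 6/39 = 0.153846.
d = −0.5·ln(0.794872) − 0.25·ln(0.692308) = −0.5·(-0.229574) − 0.25·(-0.367724) = 0.2067.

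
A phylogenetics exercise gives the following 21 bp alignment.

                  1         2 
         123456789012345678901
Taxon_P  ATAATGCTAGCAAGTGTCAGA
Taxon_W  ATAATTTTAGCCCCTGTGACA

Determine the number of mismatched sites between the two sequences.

7

The sequences differ at positions 6 (G/T), 7 (C/T), 12 (A/C), 13 (A/C), 14 (G/C), 18 (C/G), 20 (G/C).
That gives 7 mismatches out of 21 aligned sites, so the Hamming distance is 7.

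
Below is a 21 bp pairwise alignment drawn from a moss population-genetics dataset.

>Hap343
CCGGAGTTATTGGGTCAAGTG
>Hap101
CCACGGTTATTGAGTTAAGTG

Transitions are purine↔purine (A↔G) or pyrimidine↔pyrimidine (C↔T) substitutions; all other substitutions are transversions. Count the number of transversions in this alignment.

Differing sites — 3:G/A (Ti); 4:G/C (Tv); 5:A/G (Ti); 13:G/A (Ti); 16:C/T (Ti).
Of the 5 differences, 4 transitions and 1 transversion, so the answer is 1.

1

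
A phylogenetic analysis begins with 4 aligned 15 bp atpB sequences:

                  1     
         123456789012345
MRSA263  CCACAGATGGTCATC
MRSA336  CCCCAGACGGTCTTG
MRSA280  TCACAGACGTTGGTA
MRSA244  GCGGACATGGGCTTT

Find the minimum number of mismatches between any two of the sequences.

4

Pairwise Hamming distances:
  MRSA263 vs MRSA336: 4
  MRSA263 vs MRSA280: 6
  MRSA263 vs MRSA244: 7
  MRSA336 vs MRSA280: 6
  MRSA336 vs MRSA244: 7
  MRSA280 vs MRSA244: 10
The smallest is 4, between MRSA263 and MRSA336.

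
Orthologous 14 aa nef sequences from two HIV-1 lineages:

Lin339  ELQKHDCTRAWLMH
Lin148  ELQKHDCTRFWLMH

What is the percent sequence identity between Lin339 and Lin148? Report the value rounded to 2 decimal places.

92.86%

Differing sites — 10:A/F.
13 of the 14 sites match, so the percent identity is 13/14 × 100 = 92.86%.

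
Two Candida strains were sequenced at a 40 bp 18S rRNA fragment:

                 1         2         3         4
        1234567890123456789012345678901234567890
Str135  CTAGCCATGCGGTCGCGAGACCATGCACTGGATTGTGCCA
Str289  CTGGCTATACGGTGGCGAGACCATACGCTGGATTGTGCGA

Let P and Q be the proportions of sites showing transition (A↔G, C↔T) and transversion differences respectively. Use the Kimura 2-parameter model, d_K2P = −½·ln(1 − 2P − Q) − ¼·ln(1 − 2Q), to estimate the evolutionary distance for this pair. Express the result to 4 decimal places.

Mismatches occur at site 3 (A↔G, transition), site 6 (C↔T, transition), site 9 (G↔A, transition), site 14 (C↔G, transversion), site 25 (G↔A, transition), site 27 (A↔G, transition), site 39 (C↔G, transversion).
Of the 7 differences, 5 transitions and 2 transversions over 40 sites: P = 5/40 = 0.125000, Q = 2/40 = 0.050000.
d = −0.5·ln(0.700000) − 0.25·ln(0.900000) = −0.5·(-0.356675) − 0.25·(-0.105361) = 0.2047.

0.2047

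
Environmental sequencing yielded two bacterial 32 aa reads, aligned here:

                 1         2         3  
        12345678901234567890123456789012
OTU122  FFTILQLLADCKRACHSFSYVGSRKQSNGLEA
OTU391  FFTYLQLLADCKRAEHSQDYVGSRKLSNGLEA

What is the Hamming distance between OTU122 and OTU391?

5

The sequences differ at positions 4 (I/Y), 15 (C/E), 18 (F/Q), 19 (S/D), 26 (Q/L).
That gives 5 mismatches out of 32 aligned sites, so the Hamming distance is 5.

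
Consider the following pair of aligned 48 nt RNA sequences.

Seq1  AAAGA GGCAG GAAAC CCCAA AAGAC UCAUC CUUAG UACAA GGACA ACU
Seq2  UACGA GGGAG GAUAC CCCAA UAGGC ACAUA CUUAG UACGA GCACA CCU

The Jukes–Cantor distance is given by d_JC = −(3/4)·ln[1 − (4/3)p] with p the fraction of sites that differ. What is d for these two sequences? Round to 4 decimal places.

The sequences differ at positions 1 (A/U), 3 (A/C), 8 (C/G), 13 (A/U), 21 (A/U), 24 (A/G), 26 (U/A), 30 (C/A), 39 (A/G), 42 (G/C), 46 (A/C).
p = 11/48 = 0.229167.
d = −0.75 · ln(1 − (4/3)·0.229167) = −0.75 · ln(0.694444) = −0.75 · (-0.364644) = 0.2735.

0.2735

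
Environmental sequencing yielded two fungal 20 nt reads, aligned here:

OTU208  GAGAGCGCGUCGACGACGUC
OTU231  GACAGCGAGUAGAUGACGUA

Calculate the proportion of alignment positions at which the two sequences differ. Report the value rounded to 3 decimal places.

0.250

The sequences differ at positions 3 (G/C), 8 (C/A), 11 (C/A), 14 (C/U), 20 (C/A).
There are 5 differences over 20 sites, so p = 5/20 = 0.250.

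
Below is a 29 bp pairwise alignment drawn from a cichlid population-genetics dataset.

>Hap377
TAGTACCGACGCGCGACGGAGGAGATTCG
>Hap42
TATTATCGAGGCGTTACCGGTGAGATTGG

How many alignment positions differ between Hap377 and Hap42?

Mismatches occur at site 3 (G→T), site 6 (C→T), site 10 (C→G), site 14 (C→T), site 15 (G→T), site 18 (G→C), site 20 (A→G), site 21 (G→T), site 28 (C→G).
That gives 9 mismatches out of 29 aligned sites, so the Hamming distance is 9.

9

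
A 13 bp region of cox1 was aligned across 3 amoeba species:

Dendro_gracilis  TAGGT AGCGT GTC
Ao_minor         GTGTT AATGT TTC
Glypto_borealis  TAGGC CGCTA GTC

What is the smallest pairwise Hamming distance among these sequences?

Pairwise Hamming distances:
  Dendro_gracilis vs Ao_minor: 6
  Dendro_gracilis vs Glypto_borealis: 4
  Ao_minor vs Glypto_borealis: 10
The smallest is 4, between Dendro_gracilis and Glypto_borealis.

4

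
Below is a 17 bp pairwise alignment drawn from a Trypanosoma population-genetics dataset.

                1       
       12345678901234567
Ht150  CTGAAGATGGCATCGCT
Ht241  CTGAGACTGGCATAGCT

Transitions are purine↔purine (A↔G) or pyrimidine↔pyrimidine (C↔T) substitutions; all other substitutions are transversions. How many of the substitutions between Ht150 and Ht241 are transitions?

2

The sequences differ at positions 5 (A/G, transition), 6 (G/A, transition), 7 (A/C, transversion), 14 (C/A, transversion).
Of the 4 differences, 2 transitions and 2 transversions, so the answer is 2.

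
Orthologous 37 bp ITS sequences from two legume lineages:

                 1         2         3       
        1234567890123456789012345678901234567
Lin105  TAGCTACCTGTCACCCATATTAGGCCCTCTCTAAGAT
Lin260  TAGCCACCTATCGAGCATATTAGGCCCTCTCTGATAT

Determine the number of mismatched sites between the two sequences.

Differing sites — 5:T/C; 10:G/A; 13:A/G; 14:C/A; 15:C/G; 33:A/G; 35:G/T.
That gives 7 mismatches out of 37 aligned sites, so the Hamming distance is 7.

7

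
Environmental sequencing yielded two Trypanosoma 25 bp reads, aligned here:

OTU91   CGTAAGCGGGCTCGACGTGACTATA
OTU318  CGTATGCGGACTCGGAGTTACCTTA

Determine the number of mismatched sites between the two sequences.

The sequences differ at positions 5 (A/T), 10 (G/A), 15 (A/G), 16 (C/A), 19 (G/T), 22 (T/C), 23 (A/T).
That gives 7 mismatches out of 25 aligned sites, so the Hamming distance is 7.

7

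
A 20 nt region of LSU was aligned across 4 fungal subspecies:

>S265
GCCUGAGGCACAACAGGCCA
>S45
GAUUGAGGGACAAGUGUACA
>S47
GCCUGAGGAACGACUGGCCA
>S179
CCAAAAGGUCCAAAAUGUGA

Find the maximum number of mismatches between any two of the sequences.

Pairwise Hamming distances:
  S265 vs S45: 7
  S265 vs S47: 3
  S265 vs S179: 10
  S45 vs S47: 7
  S45 vs S179: 13
  S47 vs S179: 12
The largest is 13, between S45 and S179.

13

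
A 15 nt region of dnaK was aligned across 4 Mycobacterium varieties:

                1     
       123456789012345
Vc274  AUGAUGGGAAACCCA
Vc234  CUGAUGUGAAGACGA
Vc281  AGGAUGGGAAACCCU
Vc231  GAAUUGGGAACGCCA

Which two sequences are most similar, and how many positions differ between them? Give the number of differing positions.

2

Pairwise Hamming distances:
  Vc274 vs Vc234: 5
  Vc274 vs Vc281: 2
  Vc274 vs Vc231: 6
  Vc234 vs Vc281: 7
  Vc234 vs Vc231: 8
  Vc281 vs Vc231: 7
The smallest is 2, between Vc274 and Vc281.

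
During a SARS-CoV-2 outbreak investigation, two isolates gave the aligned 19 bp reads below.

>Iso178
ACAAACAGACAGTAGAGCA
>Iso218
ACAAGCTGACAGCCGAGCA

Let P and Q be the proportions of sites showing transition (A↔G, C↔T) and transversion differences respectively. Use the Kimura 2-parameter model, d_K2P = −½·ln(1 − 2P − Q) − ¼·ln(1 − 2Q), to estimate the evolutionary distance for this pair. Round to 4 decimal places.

0.2488

Mismatches occur at site 5 (A/G, transition), site 7 (A/T, transversion), site 13 (T/C, transition), site 14 (A/C, transversion).
Of the 4 differences, 2 transitions and 2 transversions over 19 sites: P = 2/19 = 0.105263, Q = 2/19 = 0.105263.
d = −0.5·ln(0.684211) − 0.25·ln(0.789474) = −0.5·(-0.379489) − 0.25·(-0.236388) = 0.2488.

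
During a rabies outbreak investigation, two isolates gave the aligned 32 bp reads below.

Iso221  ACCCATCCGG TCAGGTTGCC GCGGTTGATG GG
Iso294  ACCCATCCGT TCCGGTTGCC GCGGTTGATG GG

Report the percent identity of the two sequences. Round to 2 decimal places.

93.75%

Mismatches occur at site 10 (G↔T), site 13 (A↔C).
30 of the 32 sites match, so the percent identity is 30/32 × 100 = 93.75%.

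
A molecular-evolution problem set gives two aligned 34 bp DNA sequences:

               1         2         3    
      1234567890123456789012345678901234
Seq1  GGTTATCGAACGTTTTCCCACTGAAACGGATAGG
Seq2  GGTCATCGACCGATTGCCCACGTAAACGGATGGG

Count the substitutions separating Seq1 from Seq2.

Differing sites — 4:T/C; 10:A/C; 13:T/A; 16:T/G; 22:T/G; 23:G/T; 32:A/G.
That gives 7 mismatches out of 34 aligned sites, so the Hamming distance is 7.

7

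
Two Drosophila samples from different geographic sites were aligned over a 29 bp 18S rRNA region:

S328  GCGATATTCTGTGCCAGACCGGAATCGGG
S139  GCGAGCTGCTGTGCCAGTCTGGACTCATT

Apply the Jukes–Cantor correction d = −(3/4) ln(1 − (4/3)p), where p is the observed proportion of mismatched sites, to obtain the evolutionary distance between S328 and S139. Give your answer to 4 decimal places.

Mismatches occur at site 5 (T→G), site 6 (A→C), site 8 (T→G), site 18 (A→T), site 20 (C→T), site 24 (A→C), site 27 (G→A), site 28 (G→T), site 29 (G→T).
p = 9/29 = 0.310345.
d = −0.75 · ln(1 − (4/3)·0.310345) = −0.75 · ln(0.586207) = −0.75 · (-0.534082) = 0.4006.

0.4006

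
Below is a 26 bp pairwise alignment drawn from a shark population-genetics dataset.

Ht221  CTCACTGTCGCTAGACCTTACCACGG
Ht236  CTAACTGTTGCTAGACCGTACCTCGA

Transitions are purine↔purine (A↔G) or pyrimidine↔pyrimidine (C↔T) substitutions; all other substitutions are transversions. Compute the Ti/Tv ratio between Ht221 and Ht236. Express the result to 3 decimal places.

Differing sites — 3:C/A (Tv); 9:C/T (Ti); 18:T/G (Tv); 23:A/T (Tv); 26:G/A (Ti).
Of the 5 differences, 2 transitions and 3 transversions, so Ti/Tv = 2/3 = 0.667.

0.667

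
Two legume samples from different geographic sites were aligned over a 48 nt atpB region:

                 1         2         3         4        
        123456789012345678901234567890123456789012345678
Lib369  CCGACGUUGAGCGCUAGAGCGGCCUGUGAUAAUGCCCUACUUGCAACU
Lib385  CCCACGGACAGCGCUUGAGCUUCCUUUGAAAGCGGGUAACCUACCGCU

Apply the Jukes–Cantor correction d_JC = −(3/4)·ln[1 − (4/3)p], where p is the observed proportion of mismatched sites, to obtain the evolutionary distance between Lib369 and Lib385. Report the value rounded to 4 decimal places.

Differing sites — 3:G/C; 7:U/G; 8:U/A; 9:G/C; 16:A/U; 21:G/U; 22:G/U; 26:G/U; 30:U/A; 32:A/G; 33:U/C; 35:C/G; 36:C/G; 37:C/U; 38:U/A; 41:U/C; 43:G/A; 45:A/C; 46:A/G.
p = 19/48 = 0.395833.
d = −0.75 · ln(1 − (4/3)·0.395833) = −0.75 · ln(0.472223) = −0.75 · (-0.750304) = 0.5627.

0.5627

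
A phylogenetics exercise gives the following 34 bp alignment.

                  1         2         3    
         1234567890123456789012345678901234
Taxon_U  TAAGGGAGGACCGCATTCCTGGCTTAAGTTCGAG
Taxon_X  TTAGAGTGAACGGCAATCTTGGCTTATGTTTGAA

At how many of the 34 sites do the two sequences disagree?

The sequences differ at positions 2 (A/T), 5 (G/A), 7 (A/T), 9 (G/A), 12 (C/G), 16 (T/A), 19 (C/T), 27 (A/T), 31 (C/T), 34 (G/A).
That gives 10 mismatches out of 34 aligned sites, so the Hamming distance is 10.

10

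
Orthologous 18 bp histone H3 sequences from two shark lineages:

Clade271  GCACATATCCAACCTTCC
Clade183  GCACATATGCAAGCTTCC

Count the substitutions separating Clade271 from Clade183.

2

Mismatches occur at site 9 (C/G), site 13 (C/G).
That gives 2 mismatches out of 18 aligned sites, so the Hamming distance is 2.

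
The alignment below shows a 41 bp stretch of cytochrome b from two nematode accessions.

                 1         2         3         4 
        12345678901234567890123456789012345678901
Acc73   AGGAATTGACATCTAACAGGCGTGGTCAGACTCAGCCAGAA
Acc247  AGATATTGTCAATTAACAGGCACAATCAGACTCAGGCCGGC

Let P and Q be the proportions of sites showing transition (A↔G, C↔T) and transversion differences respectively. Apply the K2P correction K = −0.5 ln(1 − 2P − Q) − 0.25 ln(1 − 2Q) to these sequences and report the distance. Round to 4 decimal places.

The sequences differ at positions 3 (G/A, transition), 4 (A/T, transversion), 9 (A/T, transversion), 12 (T/A, transversion), 13 (C/T, transition), 22 (G/A, transition), 23 (T/C, transition), 24 (G/A, transition), 25 (G/A, transition), 36 (C/G, transversion), 38 (A/C, transversion), 40 (A/G, transition), 41 (A/C, transversion).
Of the 13 differences, 7 transitions and 6 transversions over 41 sites: P = 7/41 = 0.170732, Q = 6/41 = 0.146341.
d = −0.5·ln(0.512195) − 0.25·ln(0.707318) = −0.5·(-0.669050) − 0.25·(-0.346275) = 0.4211.

0.4211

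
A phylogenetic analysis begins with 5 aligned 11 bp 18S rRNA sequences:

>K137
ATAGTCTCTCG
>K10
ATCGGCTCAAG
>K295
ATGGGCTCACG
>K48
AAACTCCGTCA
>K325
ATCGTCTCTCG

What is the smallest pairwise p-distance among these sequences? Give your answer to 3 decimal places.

0.091

Pairwise Hamming distances:
  K137 vs K10: 4
  K137 vs K295: 3
  K137 vs K48: 5
  K137 vs K325: 1
  K10 vs K295: 2
  K10 vs K48: 9
  K10 vs K325: 3
  K295 vs K48: 8
  K295 vs K325: 3
  K48 vs K325: 6
The smallest is 1 mismatch, between K137 and K325; p = 1/11 = 0.091.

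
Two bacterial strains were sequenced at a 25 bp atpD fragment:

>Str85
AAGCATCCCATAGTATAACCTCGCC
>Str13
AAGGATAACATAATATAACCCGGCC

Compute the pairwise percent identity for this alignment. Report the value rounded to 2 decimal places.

76.00%

The sequences differ at positions 4 (C/G), 7 (C/A), 8 (C/A), 13 (G/A), 21 (T/C), 22 (C/G).
19 of the 25 sites match, so the percent identity is 19/25 × 100 = 76.00%.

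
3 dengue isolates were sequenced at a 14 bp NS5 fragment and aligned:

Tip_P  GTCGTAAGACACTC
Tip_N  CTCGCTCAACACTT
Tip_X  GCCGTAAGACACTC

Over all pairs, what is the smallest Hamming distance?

Pairwise Hamming distances:
  Tip_P vs Tip_N: 6
  Tip_P vs Tip_X: 1
  Tip_N vs Tip_X: 7
The smallest is 1, between Tip_P and Tip_X.

1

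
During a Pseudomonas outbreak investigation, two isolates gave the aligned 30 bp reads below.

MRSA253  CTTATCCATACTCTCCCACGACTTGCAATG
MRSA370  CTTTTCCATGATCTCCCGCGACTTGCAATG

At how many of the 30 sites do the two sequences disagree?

4

Mismatches occur at site 4 (A↔T), site 10 (A↔G), site 11 (C↔A), site 18 (A↔G).
That gives 4 mismatches out of 30 aligned sites, so the Hamming distance is 4.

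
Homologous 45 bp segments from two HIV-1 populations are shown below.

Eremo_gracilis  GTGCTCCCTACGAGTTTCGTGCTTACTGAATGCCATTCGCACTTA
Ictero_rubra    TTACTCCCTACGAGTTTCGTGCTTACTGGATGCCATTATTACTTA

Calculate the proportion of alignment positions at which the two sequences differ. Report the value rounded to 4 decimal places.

Differing sites — 1:G/T; 3:G/A; 29:A/G; 38:C/A; 39:G/T; 40:C/T.
There are 6 differences over 45 sites, so p = 6/45 = 0.1333.

0.1333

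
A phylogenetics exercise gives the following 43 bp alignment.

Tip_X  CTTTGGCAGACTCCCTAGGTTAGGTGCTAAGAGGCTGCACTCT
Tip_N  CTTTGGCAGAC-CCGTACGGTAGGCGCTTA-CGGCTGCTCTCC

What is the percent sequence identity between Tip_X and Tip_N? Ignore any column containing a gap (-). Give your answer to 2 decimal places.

80.49%

Excluding the 2 gap columns leaves 41 comparable sites.
Mismatches occur at site 15 (C↔G), site 18 (G↔C), site 20 (T↔G), site 25 (T↔C), site 29 (A↔T), site 32 (A↔C), site 39 (A↔T), site 43 (T↔C).
33 of the 41 comparable sites match, so the percent identity is 33/41 × 100 = 80.49%.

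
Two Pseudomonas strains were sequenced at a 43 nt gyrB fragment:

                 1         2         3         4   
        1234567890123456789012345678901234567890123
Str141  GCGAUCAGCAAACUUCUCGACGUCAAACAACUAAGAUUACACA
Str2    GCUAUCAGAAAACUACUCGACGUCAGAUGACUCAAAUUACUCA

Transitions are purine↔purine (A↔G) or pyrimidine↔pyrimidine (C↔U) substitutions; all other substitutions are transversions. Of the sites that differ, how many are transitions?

Differing sites — 3:G/U (Tv); 9:C/A (Tv); 15:U/A (Tv); 26:A/G (Ti); 28:C/U (Ti); 29:A/G (Ti); 33:A/C (Tv); 35:G/A (Ti); 41:A/U (Tv).
Of the 9 differences, 4 transitions and 5 transversions, so the answer is 4.

4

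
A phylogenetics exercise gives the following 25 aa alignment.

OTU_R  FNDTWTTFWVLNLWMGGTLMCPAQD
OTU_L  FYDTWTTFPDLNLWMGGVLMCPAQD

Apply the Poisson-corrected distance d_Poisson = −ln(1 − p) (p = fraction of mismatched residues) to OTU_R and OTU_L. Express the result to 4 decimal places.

Mismatches occur at site 2 (N/Y), site 9 (W/P), site 10 (V/D), site 18 (T/V).
p = 4/25 = 0.160000.
d = −ln(1 − 0.160000) = −ln(0.840000) = 0.1744.

0.1744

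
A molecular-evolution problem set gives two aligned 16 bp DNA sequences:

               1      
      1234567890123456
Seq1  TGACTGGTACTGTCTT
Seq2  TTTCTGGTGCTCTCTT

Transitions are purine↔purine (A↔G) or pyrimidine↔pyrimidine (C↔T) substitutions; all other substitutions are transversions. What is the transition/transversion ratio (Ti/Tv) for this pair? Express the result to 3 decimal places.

0.333

The sequences differ at positions 2 (G/T, transversion), 3 (A/T, transversion), 9 (A/G, transition), 12 (G/C, transversion).
Of the 4 differences, 1 transition and 3 transversions, so Ti/Tv = 1/3 = 0.333.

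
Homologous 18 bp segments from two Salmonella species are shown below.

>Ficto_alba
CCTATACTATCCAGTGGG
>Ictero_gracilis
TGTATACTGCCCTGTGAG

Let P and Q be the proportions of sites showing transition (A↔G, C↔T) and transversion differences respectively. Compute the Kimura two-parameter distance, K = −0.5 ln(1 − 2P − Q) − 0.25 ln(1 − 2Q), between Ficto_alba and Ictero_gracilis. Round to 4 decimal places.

Differing sites — 1:C/T (Ti); 2:C/G (Tv); 9:A/G (Ti); 10:T/C (Ti); 13:A/T (Tv); 17:G/A (Ti).
Of the 6 differences, 4 transitions and 2 transversions over 18 sites: P = 4/18 = 0.222222, Q = 2/18 = 0.111111.
d = −0.5·ln(0.444445) − 0.25·ln(0.777778) = −0.5·(-0.810929) − 0.25·(-0.251314) = 0.4683.

0.4683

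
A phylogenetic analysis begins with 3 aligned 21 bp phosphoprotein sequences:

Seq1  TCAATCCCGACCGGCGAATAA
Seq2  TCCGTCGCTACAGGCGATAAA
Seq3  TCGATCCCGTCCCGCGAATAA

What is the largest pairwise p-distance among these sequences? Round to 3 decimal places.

Pairwise Hamming distances:
  Seq1 vs Seq2: 7
  Seq1 vs Seq3: 3
  Seq2 vs Seq3: 9
The largest is 9 mismatches, between Seq2 and Seq3; p = 9/21 = 0.429.

0.429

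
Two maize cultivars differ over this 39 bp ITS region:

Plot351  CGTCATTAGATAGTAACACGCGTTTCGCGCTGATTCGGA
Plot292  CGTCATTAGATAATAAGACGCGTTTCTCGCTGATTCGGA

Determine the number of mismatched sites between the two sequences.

3

Mismatches occur at site 13 (G↔A), site 17 (C↔G), site 27 (G↔T).
That gives 3 mismatches out of 39 aligned sites, so the Hamming distance is 3.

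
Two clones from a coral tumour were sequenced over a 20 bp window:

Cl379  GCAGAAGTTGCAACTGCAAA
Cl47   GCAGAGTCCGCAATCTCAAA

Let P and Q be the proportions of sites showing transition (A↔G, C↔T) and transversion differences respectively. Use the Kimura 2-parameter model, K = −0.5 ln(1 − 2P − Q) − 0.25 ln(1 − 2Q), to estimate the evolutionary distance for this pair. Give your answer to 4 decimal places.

0.5139

Differing sites — 6:A/G (Ti); 7:G/T (Tv); 8:T/C (Ti); 9:T/C (Ti); 14:C/T (Ti); 15:T/C (Ti); 16:G/T (Tv).
Of the 7 differences, 5 transitions and 2 transversions over 20 sites: P = 5/20 = 0.250000, Q = 2/20 = 0.100000.
d = −0.5·ln(0.400000) − 0.25·ln(0.800000) = −0.5·(-0.916291) − 0.25·(-0.223144) = 0.5139.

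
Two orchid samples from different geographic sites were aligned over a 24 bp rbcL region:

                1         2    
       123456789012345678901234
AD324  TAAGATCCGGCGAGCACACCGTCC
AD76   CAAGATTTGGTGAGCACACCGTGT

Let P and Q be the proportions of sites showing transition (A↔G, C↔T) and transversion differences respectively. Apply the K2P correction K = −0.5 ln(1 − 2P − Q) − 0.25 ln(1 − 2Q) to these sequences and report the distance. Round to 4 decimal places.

0.3283

Differing sites — 1:T/C (Ti); 7:C/T (Ti); 8:C/T (Ti); 11:C/T (Ti); 23:C/G (Tv); 24:C/T (Ti).
Of the 6 differences, 5 transitions and 1 transversion over 24 sites: P = 5/24 = 0.208333, Q = 1/24 = 0.041667.
d = −0.5·ln(0.541667) − 0.25·ln(0.916666) = −0.5·(-0.613104) − 0.25·(-0.087012) = 0.3283.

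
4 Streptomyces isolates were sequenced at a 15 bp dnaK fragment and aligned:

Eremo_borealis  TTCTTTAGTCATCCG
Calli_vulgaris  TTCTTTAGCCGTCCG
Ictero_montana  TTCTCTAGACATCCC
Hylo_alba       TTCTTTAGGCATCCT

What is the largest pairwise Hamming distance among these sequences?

Pairwise Hamming distances:
  Eremo_borealis vs Calli_vulgaris: 2
  Eremo_borealis vs Ictero_montana: 3
  Eremo_borealis vs Hylo_alba: 2
  Calli_vulgaris vs Ictero_montana: 4
  Calli_vulgaris vs Hylo_alba: 3
  Ictero_montana vs Hylo_alba: 3
The largest is 4, between Calli_vulgaris and Ictero_montana.

4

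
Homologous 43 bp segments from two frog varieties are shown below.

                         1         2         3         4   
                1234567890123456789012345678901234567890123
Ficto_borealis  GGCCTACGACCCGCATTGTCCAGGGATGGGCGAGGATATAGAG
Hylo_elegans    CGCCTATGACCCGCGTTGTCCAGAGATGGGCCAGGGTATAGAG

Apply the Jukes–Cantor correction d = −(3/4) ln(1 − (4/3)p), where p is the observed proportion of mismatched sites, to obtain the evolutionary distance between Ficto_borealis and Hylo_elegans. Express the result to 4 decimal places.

Differing sites — 1:G/C; 7:C/T; 15:A/G; 24:G/A; 32:G/C; 36:A/G.
p = 6/43 = 0.139535.
d = −0.75 · ln(1 − (4/3)·0.139535) = −0.75 · ln(0.813953) = −0.75 · (-0.205853) = 0.1544.

0.1544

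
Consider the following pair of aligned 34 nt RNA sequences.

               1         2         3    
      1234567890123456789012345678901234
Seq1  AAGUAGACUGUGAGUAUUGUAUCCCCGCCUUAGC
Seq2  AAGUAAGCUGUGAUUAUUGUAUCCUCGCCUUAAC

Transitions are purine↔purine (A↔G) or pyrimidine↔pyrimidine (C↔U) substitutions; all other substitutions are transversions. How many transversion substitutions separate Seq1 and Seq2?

1

Mismatches occur at site 6 (G→A, transition), site 7 (A→G, transition), site 14 (G→U, transversion), site 25 (C→U, transition), site 33 (G→A, transition).
Of the 5 differences, 4 transitions and 1 transversion, so the answer is 1.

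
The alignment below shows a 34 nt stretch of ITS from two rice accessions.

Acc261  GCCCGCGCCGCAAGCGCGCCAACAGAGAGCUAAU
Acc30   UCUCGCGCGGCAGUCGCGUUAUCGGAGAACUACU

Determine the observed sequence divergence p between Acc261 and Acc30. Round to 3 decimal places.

0.324

Mismatches occur at site 1 (G→U), site 3 (C→U), site 9 (C→G), site 13 (A→G), site 14 (G→U), site 19 (C→U), site 20 (C→U), site 22 (A→U), site 24 (A→G), site 29 (G→A), site 33 (A→C).
There are 11 differences over 34 sites, so p = 11/34 = 0.324.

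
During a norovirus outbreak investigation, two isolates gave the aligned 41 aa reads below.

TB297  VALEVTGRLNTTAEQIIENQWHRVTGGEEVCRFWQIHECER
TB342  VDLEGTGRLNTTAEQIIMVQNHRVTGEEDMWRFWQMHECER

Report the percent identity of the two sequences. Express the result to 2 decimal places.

75.61%

Differing sites — 2:A/D; 5:V/G; 18:E/M; 19:N/V; 21:W/N; 27:G/E; 29:E/D; 30:V/M; 31:C/W; 36:I/M.
31 of the 41 sites match, so the percent identity is 31/41 × 100 = 75.61%.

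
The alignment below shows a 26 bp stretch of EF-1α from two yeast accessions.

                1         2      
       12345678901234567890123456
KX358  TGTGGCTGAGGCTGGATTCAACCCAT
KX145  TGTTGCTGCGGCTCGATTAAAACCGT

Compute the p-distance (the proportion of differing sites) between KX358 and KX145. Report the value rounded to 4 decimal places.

The sequences differ at positions 4 (G/T), 9 (A/C), 14 (G/C), 19 (C/A), 22 (C/A), 25 (A/G).
There are 6 differences over 26 sites, so p = 6/26 = 0.2308.

0.2308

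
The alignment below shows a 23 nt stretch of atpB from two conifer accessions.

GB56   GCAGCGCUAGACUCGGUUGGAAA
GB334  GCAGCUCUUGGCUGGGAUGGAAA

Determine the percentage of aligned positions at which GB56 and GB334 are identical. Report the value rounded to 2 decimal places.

78.26%

Mismatches occur at site 6 (G/U), site 9 (A/U), site 11 (A/G), site 14 (C/G), site 17 (U/A).
18 of the 23 sites match, so the percent identity is 18/23 × 100 = 78.26%.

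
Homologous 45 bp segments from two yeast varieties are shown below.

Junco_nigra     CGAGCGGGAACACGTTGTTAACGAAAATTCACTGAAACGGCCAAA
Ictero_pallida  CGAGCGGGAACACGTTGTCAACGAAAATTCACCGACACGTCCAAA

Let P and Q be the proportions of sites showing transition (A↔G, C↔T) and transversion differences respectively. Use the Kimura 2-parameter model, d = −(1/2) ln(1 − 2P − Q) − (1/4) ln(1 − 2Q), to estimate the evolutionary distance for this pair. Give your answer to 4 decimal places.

Mismatches occur at site 19 (T/C, transition), site 33 (T/C, transition), site 36 (A/C, transversion), site 40 (G/T, transversion).
Of the 4 differences, 2 transitions and 2 transversions over 45 sites: P = 2/45 = 0.044444, Q = 2/45 = 0.044444.
d = −0.5·ln(0.866668) − 0.25·ln(0.911112) = −0.5·(-0.143099) − 0.25·(-0.093089) = 0.0948.

0.0948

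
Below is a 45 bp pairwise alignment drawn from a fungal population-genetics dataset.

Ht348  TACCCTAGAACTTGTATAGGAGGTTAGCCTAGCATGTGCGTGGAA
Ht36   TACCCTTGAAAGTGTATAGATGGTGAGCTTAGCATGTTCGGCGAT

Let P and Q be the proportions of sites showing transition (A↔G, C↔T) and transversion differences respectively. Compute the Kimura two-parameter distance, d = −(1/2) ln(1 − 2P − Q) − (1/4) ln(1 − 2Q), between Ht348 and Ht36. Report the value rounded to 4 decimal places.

Mismatches occur at site 7 (A↔T, transversion), site 11 (C↔A, transversion), site 12 (T↔G, transversion), site 20 (G↔A, transition), site 21 (A↔T, transversion), site 25 (T↔G, transversion), site 29 (C↔T, transition), site 38 (G↔T, transversion), site 41 (T↔G, transversion), site 42 (G↔C, transversion), site 45 (A↔T, transversion).
Of the 11 differences, 2 transitions and 9 transversions over 45 sites: P = 2/45 = 0.044444, Q = 9/45 = 0.200000.
d = −0.5·ln(0.711112) − 0.25·ln(0.600000) = −0.5·(-0.340925) − 0.25·(-0.510826) = 0.2982.

0.2982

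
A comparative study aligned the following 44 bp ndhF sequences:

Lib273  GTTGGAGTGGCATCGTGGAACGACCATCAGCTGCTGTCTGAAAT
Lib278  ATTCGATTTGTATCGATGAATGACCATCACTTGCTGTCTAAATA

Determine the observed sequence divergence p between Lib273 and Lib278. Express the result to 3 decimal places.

0.295

Mismatches occur at site 1 (G↔A), site 4 (G↔C), site 7 (G↔T), site 9 (G↔T), site 11 (C↔T), site 16 (T↔A), site 17 (G↔T), site 21 (C↔T), site 30 (G↔C), site 31 (C↔T), site 40 (G↔A), site 43 (A↔T), site 44 (T↔A).
There are 13 differences over 44 sites, so p = 13/44 = 0.295.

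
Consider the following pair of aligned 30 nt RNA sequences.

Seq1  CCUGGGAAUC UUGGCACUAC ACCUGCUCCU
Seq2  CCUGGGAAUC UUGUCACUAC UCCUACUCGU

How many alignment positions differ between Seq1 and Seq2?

Differing sites — 14:G/U; 21:A/U; 25:G/A; 29:C/G.
That gives 4 mismatches out of 30 aligned sites, so the Hamming distance is 4.

4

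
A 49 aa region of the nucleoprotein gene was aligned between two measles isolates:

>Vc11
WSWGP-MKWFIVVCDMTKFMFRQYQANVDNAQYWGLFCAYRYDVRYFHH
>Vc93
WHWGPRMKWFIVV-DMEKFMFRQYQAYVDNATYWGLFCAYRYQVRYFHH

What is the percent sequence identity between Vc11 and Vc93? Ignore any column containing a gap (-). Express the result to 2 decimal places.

Excluding the 2 gap columns leaves 47 comparable sites.
The sequences differ at positions 2 (S/H), 17 (T/E), 27 (N/Y), 32 (Q/T), 43 (D/Q).
42 of the 47 comparable sites match, so the percent identity is 42/47 × 100 = 89.36%.

89.36%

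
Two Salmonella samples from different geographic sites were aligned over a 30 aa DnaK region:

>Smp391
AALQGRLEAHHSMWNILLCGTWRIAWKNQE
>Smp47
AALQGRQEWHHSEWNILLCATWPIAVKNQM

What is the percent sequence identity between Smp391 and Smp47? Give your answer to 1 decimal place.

The sequences differ at positions 7 (L/Q), 9 (A/W), 13 (M/E), 20 (G/A), 23 (R/P), 26 (W/V), 30 (E/M).
23 of the 30 sites match, so the percent identity is 23/30 × 100 = 76.7%.

76.7%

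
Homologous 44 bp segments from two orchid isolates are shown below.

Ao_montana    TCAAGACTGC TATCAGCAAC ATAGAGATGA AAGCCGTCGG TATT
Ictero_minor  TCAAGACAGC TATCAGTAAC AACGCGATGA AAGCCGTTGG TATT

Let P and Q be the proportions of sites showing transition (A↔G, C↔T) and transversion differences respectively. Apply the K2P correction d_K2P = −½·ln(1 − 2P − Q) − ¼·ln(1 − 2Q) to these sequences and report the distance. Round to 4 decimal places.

The sequences differ at positions 8 (T/A, transversion), 17 (C/T, transition), 22 (T/A, transversion), 23 (A/C, transversion), 25 (A/C, transversion), 38 (C/T, transition).
Of the 6 differences, 2 transitions and 4 transversions over 44 sites: P = 2/44 = 0.045455, Q = 4/44 = 0.090909.
d = −0.5·ln(0.818181) − 0.25·ln(0.818182) = −0.5·(-0.200672) − 0.25·(-0.200670) = 0.1505.

0.1505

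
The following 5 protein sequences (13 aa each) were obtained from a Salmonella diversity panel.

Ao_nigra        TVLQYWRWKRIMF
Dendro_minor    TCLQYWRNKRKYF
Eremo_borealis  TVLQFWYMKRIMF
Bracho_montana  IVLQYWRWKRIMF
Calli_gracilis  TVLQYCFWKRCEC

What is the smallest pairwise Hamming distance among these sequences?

1

Pairwise Hamming distances:
  Ao_nigra vs Dendro_minor: 4
  Ao_nigra vs Eremo_borealis: 3
  Ao_nigra vs Bracho_montana: 1
  Ao_nigra vs Calli_gracilis: 5
  Dendro_minor vs Eremo_borealis: 6
  Dendro_minor vs Bracho_montana: 5
  Dendro_minor vs Calli_gracilis: 7
  Eremo_borealis vs Bracho_montana: 4
  Eremo_borealis vs Calli_gracilis: 7
  Bracho_montana vs Calli_gracilis: 6
The smallest is 1, between Ao_nigra and Bracho_montana.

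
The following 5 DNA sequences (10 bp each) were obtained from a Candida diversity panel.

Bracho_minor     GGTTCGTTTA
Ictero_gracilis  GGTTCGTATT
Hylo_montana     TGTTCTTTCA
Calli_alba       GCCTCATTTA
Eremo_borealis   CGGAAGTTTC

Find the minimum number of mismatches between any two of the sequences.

2

Pairwise Hamming distances:
  Bracho_minor vs Ictero_gracilis: 2
  Bracho_minor vs Hylo_montana: 3
  Bracho_minor vs Calli_alba: 3
  Bracho_minor vs Eremo_borealis: 5
  Ictero_gracilis vs Hylo_montana: 5
  Ictero_gracilis vs Calli_alba: 5
  Ictero_gracilis vs Eremo_borealis: 6
  Hylo_montana vs Calli_alba: 5
  Hylo_montana vs Eremo_borealis: 7
  Calli_alba vs Eremo_borealis: 7
The smallest is 2, between Bracho_minor and Ictero_gracilis.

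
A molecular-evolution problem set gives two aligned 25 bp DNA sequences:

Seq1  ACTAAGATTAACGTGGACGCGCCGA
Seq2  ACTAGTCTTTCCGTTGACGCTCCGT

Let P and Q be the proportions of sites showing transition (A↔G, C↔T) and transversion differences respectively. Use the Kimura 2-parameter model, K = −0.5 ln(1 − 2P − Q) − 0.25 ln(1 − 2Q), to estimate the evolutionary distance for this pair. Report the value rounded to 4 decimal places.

0.4284

Mismatches occur at site 5 (A↔G, transition), site 6 (G↔T, transversion), site 7 (A↔C, transversion), site 10 (A↔T, transversion), site 11 (A↔C, transversion), site 15 (G↔T, transversion), site 21 (G↔T, transversion), site 25 (A↔T, transversion).
Of the 8 differences, 1 transition and 7 transversions over 25 sites: P = 1/25 = 0.040000, Q = 7/25 = 0.280000.
d = −0.5·ln(0.640000) − 0.25·ln(0.440000) = −0.5·(-0.446287) − 0.25·(-0.820981) = 0.4284.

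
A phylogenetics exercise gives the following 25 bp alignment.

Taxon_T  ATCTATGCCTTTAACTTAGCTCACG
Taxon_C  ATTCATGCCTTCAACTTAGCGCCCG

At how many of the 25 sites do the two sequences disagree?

5

Differing sites — 3:C/T; 4:T/C; 12:T/C; 21:T/G; 23:A/C.
That gives 5 mismatches out of 25 aligned sites, so the Hamming distance is 5.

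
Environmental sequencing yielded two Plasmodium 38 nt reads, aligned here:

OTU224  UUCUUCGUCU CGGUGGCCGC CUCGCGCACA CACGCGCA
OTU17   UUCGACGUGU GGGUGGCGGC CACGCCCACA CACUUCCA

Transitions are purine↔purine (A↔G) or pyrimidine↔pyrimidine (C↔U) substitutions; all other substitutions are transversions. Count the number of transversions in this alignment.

The sequences differ at positions 4 (U/G, transversion), 5 (U/A, transversion), 9 (C/G, transversion), 11 (C/G, transversion), 18 (C/G, transversion), 22 (U/A, transversion), 26 (G/C, transversion), 34 (G/U, transversion), 35 (C/U, transition), 36 (G/C, transversion).
Of the 10 differences, 1 transition and 9 transversions, so the answer is 9.

9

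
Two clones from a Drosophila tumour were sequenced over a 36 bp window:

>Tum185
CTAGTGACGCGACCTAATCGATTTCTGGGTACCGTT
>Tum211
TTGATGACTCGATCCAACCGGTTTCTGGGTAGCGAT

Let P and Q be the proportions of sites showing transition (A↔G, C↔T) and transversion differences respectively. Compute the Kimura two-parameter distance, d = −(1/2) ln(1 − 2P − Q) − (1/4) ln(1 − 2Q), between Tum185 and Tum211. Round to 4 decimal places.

0.3651

The sequences differ at positions 1 (C/T, transition), 3 (A/G, transition), 4 (G/A, transition), 9 (G/T, transversion), 13 (C/T, transition), 15 (T/C, transition), 18 (T/C, transition), 21 (A/G, transition), 32 (C/G, transversion), 35 (T/A, transversion).
Of the 10 differences, 7 transitions and 3 transversions over 36 sites: P = 7/36 = 0.194444, Q = 3/36 = 0.083333.
d = −0.5·ln(0.527779) − 0.25·ln(0.833334) = −0.5·(-0.639078) − 0.25·(-0.182321) = 0.3651.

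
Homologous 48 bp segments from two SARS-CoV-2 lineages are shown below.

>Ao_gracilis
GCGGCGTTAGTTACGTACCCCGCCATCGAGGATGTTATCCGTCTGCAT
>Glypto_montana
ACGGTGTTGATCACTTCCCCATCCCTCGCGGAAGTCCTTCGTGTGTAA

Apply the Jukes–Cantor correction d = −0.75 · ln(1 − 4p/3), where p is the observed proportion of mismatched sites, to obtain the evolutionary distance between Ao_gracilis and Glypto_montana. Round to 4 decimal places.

0.5199

Mismatches occur at site 1 (G↔A), site 5 (C↔T), site 9 (A↔G), site 10 (G↔A), site 12 (T↔C), site 15 (G↔T), site 17 (A↔C), site 21 (C↔A), site 22 (G↔T), site 25 (A↔C), site 29 (A↔C), site 33 (T↔A), site 36 (T↔C), site 37 (A↔C), site 39 (C↔T), site 43 (C↔G), site 46 (C↔T), site 48 (T↔A).
p = 18/48 = 0.375000.
d = −0.75 · ln(1 − (4/3)·0.375000) = −0.75 · ln(0.500000) = −0.75 · (-0.693147) = 0.5199.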